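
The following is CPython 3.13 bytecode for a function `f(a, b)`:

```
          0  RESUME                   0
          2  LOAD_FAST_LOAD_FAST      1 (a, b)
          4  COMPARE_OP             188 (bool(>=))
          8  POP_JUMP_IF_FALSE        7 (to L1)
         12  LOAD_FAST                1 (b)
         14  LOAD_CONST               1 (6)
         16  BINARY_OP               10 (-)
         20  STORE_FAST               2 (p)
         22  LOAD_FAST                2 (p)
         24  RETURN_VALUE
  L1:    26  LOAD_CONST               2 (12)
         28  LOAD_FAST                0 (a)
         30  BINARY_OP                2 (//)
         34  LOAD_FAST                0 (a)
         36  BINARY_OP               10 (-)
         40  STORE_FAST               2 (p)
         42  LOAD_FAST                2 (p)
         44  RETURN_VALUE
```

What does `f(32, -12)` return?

-18

LOAD_FAST_LOAD_FAST a,b → push 32,-12. Stack: [32, -12]
COMPARE_OP bool(>=) → 32 vs -12 = True. Stack: [True]
POP_JUMP_IF_FALSE → pop True; no jump. Stack: []
LOAD_FAST b → push -12. Stack: [-12]
LOAD_CONST → push 6. Stack: [-12, 6]
BINARY_OP - → -12 - 6 = -18. Stack: [-18]
STORE_FAST p → p=-18. Stack: []
LOAD_FAST p → push -18. Stack: [-18]
RETURN_VALUE → return -18.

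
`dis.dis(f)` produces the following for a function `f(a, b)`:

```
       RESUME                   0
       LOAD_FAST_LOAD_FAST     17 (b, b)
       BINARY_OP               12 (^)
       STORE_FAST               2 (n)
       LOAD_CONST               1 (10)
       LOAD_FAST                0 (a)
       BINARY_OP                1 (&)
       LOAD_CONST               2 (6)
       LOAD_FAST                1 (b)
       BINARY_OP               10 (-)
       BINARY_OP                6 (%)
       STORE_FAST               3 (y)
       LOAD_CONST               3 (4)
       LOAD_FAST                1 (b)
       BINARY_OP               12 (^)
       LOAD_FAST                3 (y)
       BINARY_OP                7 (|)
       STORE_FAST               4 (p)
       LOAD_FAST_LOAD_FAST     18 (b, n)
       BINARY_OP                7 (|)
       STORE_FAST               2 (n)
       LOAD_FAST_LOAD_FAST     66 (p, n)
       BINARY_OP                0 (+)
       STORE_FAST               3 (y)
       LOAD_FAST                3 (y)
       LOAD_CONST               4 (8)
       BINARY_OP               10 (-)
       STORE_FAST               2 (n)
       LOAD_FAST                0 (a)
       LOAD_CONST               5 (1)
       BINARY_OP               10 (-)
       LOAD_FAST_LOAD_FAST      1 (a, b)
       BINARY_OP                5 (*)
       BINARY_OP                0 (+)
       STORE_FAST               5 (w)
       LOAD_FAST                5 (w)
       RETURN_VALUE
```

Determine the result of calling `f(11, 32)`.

LOAD_FAST_LOAD_FAST b,b → push 32,32. Stack: [32, 32]
BINARY_OP ^ → 32 ^ 32 = 0. Stack: [0]
STORE_FAST n → n=0. Stack: []
LOAD_CONST → push 10. Stack: [10]
LOAD_FAST a → push 11. Stack: [10, 11]
BINARY_OP & → 10 & 11 = 10. Stack: [10]
LOAD_CONST → push 6. Stack: [10, 6]
LOAD_FAST b → push 32. Stack: [10, 6, 32]
BINARY_OP - → 6 - 32 = -26. Stack: [10, -26]
BINARY_OP % → 10 % -26 = -16. Stack: [-16]
STORE_FAST y → y=-16. Stack: []
LOAD_CONST → push 4. Stack: [4]
LOAD_FAST b → push 32. Stack: [4, 32]
BINARY_OP ^ → 4 ^ 32 = 36. Stack: [36]
LOAD_FAST y → push -16. Stack: [36, -16]
BINARY_OP | → 36 | -16 = -12. Stack: [-12]
STORE_FAST p → p=-12. Stack: []
LOAD_FAST_LOAD_FAST b,n → push 32,0. Stack: [32, 0]
BINARY_OP | → 32 | 0 = 32. Stack: [32]
STORE_FAST n → n=32. Stack: []
LOAD_FAST_LOAD_FAST p,n → push -12,32. Stack: [-12, 32]
BINARY_OP + → -12 + 32 = 20. Stack: [20]
STORE_FAST y → y=20. Stack: []
LOAD_FAST y → push 20. Stack: [20]
LOAD_CONST → push 8. Stack: [20, 8]
BINARY_OP - → 20 - 8 = 12. Stack: [12]
STORE_FAST n → n=12. Stack: []
LOAD_FAST a → push 11. Stack: [11]
LOAD_CONST → push 1. Stack: [11, 1]
BINARY_OP - → 11 - 1 = 10. Stack: [10]
LOAD_FAST_LOAD_FAST a,b → push 11,32. Stack: [10, 11, 32]
BINARY_OP * → 11 * 32 = 352. Stack: [10, 352]
BINARY_OP + → 10 + 352 = 362. Stack: [362]
STORE_FAST w → w=362. Stack: []
LOAD_FAST w → push 362. Stack: [362]
RETURN_VALUE → return 362.

362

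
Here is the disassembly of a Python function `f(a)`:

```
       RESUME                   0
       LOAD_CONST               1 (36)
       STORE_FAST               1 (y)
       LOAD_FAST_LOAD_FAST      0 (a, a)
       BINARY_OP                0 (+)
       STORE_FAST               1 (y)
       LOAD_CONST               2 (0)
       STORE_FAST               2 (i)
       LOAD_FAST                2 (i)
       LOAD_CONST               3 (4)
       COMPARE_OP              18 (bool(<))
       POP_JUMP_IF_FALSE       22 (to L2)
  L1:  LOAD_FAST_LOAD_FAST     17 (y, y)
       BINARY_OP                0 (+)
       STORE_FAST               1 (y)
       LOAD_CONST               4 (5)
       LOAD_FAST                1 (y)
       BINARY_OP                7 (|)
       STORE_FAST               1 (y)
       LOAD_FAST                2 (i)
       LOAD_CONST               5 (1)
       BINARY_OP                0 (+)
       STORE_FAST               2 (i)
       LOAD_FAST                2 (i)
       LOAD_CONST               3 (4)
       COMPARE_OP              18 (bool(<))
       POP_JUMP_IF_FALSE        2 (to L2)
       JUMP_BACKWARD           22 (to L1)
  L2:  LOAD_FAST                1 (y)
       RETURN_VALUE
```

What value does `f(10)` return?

383

LOAD_CONST → push 36
STORE_FAST y → y=36
LOAD_FAST_LOAD_FAST a,a → push 10,10
BINARY_OP + → 10 + 10 = 20
STORE_FAST y → y=20
LOAD_CONST → push 0
STORE_FAST i → i=0
LOAD_FAST i → push 0
LOAD_CONST → push 4
COMPARE_OP bool(<) → 0 vs 4 = True
POP_JUMP_IF_FALSE → pop True; no jump
LOAD_FAST_LOAD_FAST y,y → push 20,20
BINARY_OP + → 20 + 20 = 40
STORE_FAST y → y=40
LOAD_CONST → push 5
LOAD_FAST y → push 40
BINARY_OP | → 5 | 40 = 45
STORE_FAST y → y=45
LOAD_FAST i → push 0
LOAD_CONST → push 1
BINARY_OP + → 0 + 1 = 1
STORE_FAST i → i=1
LOAD_FAST i → push 1
LOAD_CONST → push 4
COMPARE_OP bool(<) → 1 vs 4 = True
POP_JUMP_IF_FALSE → pop True; no jump
LOAD_FAST_LOAD_FAST y,y → push 45,45
BINARY_OP + → 45 + 45 = 90
STORE_FAST y → y=90
LOAD_CONST → push 5
LOAD_FAST y → push 90
BINARY_OP | → 5 | 90 = 95
STORE_FAST y → y=95
LOAD_FAST i → push 1
LOAD_CONST → push 1
BINARY_OP + → 1 + 1 = 2
STORE_FAST i → i=2
LOAD_FAST i → push 2
LOAD_CONST → push 4
COMPARE_OP bool(<) → 2 vs 4 = True
POP_JUMP_IF_FALSE → pop True; no jump
LOAD_FAST_LOAD_FAST y,y → push 95,95
BINARY_OP + → 95 + 95 = 190
STORE_FAST y → y=190
LOAD_CONST → push 5
LOAD_FAST y → push 190
BINARY_OP | → 5 | 190 = 191
STORE_FAST y → y=191
LOAD_FAST i → push 2
LOAD_CONST → push 1
BINARY_OP + → 2 + 1 = 3
STORE_FAST i → i=3
LOAD_FAST i → push 3
LOAD_CONST → push 4
COMPARE_OP bool(<) → 3 vs 4 = True
POP_JUMP_IF_FALSE → pop True; no jump
LOAD_FAST_LOAD_FAST y,y → push 191,191
BINARY_OP + → 191 + 191 = 382
STORE_FAST y → y=382
LOAD_CONST → push 5
LOAD_FAST y → push 382
BINARY_OP | → 5 | 382 = 383
STORE_FAST y → y=383
LOAD_FAST i → push 3
LOAD_CONST → push 1
BINARY_OP + → 3 + 1 = 4
STORE_FAST i → i=4
LOAD_FAST i → push 4
LOAD_CONST → push 4
COMPARE_OP bool(<) → 4 vs 4 = False
POP_JUMP_IF_FALSE → pop False; jump
LOAD_FAST y → push 383
RETURN_VALUE → return 383.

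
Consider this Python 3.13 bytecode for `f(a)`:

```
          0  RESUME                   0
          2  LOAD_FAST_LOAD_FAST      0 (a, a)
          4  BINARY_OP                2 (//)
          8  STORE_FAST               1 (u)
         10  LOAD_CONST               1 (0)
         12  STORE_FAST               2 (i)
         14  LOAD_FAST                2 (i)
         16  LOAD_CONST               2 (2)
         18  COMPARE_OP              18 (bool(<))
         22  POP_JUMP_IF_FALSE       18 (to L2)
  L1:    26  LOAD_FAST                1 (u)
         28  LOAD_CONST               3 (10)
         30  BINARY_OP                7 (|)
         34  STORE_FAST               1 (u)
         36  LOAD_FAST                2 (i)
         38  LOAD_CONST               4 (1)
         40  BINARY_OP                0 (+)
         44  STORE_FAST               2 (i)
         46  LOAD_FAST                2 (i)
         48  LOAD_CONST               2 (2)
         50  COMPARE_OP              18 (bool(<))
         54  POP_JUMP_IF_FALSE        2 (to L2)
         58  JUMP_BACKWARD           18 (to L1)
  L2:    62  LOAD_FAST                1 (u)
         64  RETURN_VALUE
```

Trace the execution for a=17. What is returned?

LOAD_FAST_LOAD_FAST a,a → push 17,17. Stack: [17, 17]
BINARY_OP // → 17 // 17 = 1. Stack: [1]
STORE_FAST u → u=1. Stack: []
LOAD_CONST → push 0. Stack: [0]
STORE_FAST i → i=0. Stack: []
LOAD_FAST i → push 0. Stack: [0]
LOAD_CONST → push 2. Stack: [0, 2]
COMPARE_OP bool(<) → 0 vs 2 = True. Stack: [True]
POP_JUMP_IF_FALSE → pop True; no jump. Stack: []
LOAD_FAST u → push 1. Stack: [1]
LOAD_CONST → push 10. Stack: [1, 10]
BINARY_OP | → 1 | 10 = 11. Stack: [11]
STORE_FAST u → u=11. Stack: []
LOAD_FAST i → push 0. Stack: [0]
LOAD_CONST → push 1. Stack: [0, 1]
BINARY_OP + → 0 + 1 = 1. Stack: [1]
STORE_FAST i → i=1. Stack: []
LOAD_FAST i → push 1. Stack: [1]
LOAD_CONST → push 2. Stack: [1, 2]
COMPARE_OP bool(<) → 1 vs 2 = True. Stack: [True]
POP_JUMP_IF_FALSE → pop True; no jump. Stack: []
LOAD_FAST u → push 11. Stack: [11]
LOAD_CONST → push 10. Stack: [11, 10]
BINARY_OP | → 11 | 10 = 11. Stack: [11]
STORE_FAST u → u=11. Stack: []
LOAD_FAST i → push 1. Stack: [1]
LOAD_CONST → push 1. Stack: [1, 1]
BINARY_OP + → 1 + 1 = 2. Stack: [2]
STORE_FAST i → i=2. Stack: []
LOAD_FAST i → push 2. Stack: [2]
LOAD_CONST → push 2. Stack: [2, 2]
COMPARE_OP bool(<) → 2 vs 2 = False. Stack: [False]
POP_JUMP_IF_FALSE → pop False; jump. Stack: []
LOAD_FAST u → push 11. Stack: [11]
RETURN_VALUE → return 11.

11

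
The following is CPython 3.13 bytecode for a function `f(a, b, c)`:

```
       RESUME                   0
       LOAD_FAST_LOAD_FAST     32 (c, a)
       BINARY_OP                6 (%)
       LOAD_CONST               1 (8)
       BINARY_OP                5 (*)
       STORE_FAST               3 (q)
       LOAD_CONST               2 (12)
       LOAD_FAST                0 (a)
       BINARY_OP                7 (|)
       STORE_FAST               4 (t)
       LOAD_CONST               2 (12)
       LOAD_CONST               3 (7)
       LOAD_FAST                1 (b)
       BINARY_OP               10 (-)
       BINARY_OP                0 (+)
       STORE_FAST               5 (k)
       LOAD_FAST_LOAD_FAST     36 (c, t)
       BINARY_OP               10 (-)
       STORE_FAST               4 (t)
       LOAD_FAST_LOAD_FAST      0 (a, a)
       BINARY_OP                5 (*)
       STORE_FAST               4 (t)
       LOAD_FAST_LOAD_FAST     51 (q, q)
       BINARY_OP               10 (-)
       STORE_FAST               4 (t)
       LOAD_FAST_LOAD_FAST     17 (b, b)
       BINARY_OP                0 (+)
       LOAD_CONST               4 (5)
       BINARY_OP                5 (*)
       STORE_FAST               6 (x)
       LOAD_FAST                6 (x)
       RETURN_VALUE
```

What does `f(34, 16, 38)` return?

LOAD_FAST_LOAD_FAST c,a → push 38,34. Stack: [38, 34]
BINARY_OP % → 38 % 34 = 4. Stack: [4]
LOAD_CONST → push 8. Stack: [4, 8]
BINARY_OP * → 4 * 8 = 32. Stack: [32]
STORE_FAST q → q=32. Stack: []
LOAD_CONST → push 12. Stack: [12]
LOAD_FAST a → push 34. Stack: [12, 34]
BINARY_OP | → 12 | 34 = 46. Stack: [46]
STORE_FAST t → t=46. Stack: []
LOAD_CONST → push 12. Stack: [12]
LOAD_CONST → push 7. Stack: [12, 7]
LOAD_FAST b → push 16. Stack: [12, 7, 16]
BINARY_OP - → 7 - 16 = -9. Stack: [12, -9]
BINARY_OP + → 12 + -9 = 3. Stack: [3]
STORE_FAST k → k=3. Stack: []
LOAD_FAST_LOAD_FAST c,t → push 38,46. Stack: [38, 46]
BINARY_OP - → 38 - 46 = -8. Stack: [-8]
STORE_FAST t → t=-8. Stack: []
LOAD_FAST_LOAD_FAST a,a → push 34,34. Stack: [34, 34]
BINARY_OP * → 34 * 34 = 1156. Stack: [1156]
STORE_FAST t → t=1156. Stack: []
LOAD_FAST_LOAD_FAST q,q → push 32,32. Stack: [32, 32]
BINARY_OP - → 32 - 32 = 0. Stack: [0]
STORE_FAST t → t=0. Stack: []
LOAD_FAST_LOAD_FAST b,b → push 16,16. Stack: [16, 16]
BINARY_OP + → 16 + 16 = 32. Stack: [32]
LOAD_CONST → push 5. Stack: [32, 5]
BINARY_OP * → 32 * 5 = 160. Stack: [160]
STORE_FAST x → x=160. Stack: []
LOAD_FAST x → push 160. Stack: [160]
RETURN_VALUE → return 160.

160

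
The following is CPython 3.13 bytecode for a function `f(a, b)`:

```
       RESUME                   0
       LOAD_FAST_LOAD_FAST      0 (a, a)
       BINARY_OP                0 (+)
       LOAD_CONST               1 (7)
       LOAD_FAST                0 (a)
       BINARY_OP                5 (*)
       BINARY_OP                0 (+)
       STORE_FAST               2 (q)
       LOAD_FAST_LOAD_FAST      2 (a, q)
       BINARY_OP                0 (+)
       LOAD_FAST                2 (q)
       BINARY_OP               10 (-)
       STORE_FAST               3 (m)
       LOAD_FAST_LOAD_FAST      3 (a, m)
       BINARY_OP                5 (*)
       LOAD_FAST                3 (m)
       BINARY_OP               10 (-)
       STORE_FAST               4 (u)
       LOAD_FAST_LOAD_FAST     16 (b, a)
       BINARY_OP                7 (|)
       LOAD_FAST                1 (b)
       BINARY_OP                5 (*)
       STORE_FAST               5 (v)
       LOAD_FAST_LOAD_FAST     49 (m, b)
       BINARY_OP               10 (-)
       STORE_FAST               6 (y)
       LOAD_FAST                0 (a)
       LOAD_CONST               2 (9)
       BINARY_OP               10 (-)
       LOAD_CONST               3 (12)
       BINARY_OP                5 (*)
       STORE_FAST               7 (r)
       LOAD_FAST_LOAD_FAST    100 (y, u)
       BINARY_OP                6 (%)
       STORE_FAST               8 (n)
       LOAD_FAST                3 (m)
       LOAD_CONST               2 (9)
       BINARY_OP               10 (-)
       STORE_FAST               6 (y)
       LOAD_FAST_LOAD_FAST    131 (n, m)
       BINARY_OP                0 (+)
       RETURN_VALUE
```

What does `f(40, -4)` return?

LOAD_FAST_LOAD_FAST a,a → push 40,40. Stack: [40, 40]
BINARY_OP + → 40 + 40 = 80. Stack: [80]
LOAD_CONST → push 7. Stack: [80, 7]
LOAD_FAST a → push 40. Stack: [80, 7, 40]
BINARY_OP * → 7 * 40 = 280. Stack: [80, 280]
BINARY_OP + → 80 + 280 = 360. Stack: [360]
STORE_FAST q → q=360. Stack: []
LOAD_FAST_LOAD_FAST a,q → push 40,360. Stack: [40, 360]
BINARY_OP + → 40 + 360 = 400. Stack: [400]
LOAD_FAST q → push 360. Stack: [400, 360]
BINARY_OP - → 400 - 360 = 40. Stack: [40]
STORE_FAST m → m=40. Stack: []
LOAD_FAST_LOAD_FAST a,m → push 40,40. Stack: [40, 40]
BINARY_OP * → 40 * 40 = 1600. Stack: [1600]
LOAD_FAST m → push 40. Stack: [1600, 40]
BINARY_OP - → 1600 - 40 = 1560. Stack: [1560]
STORE_FAST u → u=1560. Stack: []
LOAD_FAST_LOAD_FAST b,a → push -4,40. Stack: [-4, 40]
BINARY_OP | → -4 | 40 = -4. Stack: [-4]
LOAD_FAST b → push -4. Stack: [-4, -4]
BINARY_OP * → -4 * -4 = 16. Stack: [16]
STORE_FAST v → v=16. Stack: []
LOAD_FAST_LOAD_FAST m,b → push 40,-4. Stack: [40, -4]
BINARY_OP - → 40 - -4 = 44. Stack: [44]
STORE_FAST y → y=44. Stack: []
LOAD_FAST a → push 40. Stack: [40]
LOAD_CONST → push 9. Stack: [40, 9]
BINARY_OP - → 40 - 9 = 31. Stack: [31]
LOAD_CONST → push 12. Stack: [31, 12]
BINARY_OP * → 31 * 12 = 372. Stack: [372]
STORE_FAST r → r=372. Stack: []
LOAD_FAST_LOAD_FAST y,u → push 44,1560. Stack: [44, 1560]
BINARY_OP % → 44 % 1560 = 44. Stack: [44]
STORE_FAST n → n=44. Stack: []
LOAD_FAST m → push 40. Stack: [40]
LOAD_CONST → push 9. Stack: [40, 9]
BINARY_OP - → 40 - 9 = 31. Stack: [31]
STORE_FAST y → y=31. Stack: []
LOAD_FAST_LOAD_FAST n,m → push 44,40. Stack: [44, 40]
BINARY_OP + → 44 + 40 = 84. Stack: [84]
RETURN_VALUE → return 84.

84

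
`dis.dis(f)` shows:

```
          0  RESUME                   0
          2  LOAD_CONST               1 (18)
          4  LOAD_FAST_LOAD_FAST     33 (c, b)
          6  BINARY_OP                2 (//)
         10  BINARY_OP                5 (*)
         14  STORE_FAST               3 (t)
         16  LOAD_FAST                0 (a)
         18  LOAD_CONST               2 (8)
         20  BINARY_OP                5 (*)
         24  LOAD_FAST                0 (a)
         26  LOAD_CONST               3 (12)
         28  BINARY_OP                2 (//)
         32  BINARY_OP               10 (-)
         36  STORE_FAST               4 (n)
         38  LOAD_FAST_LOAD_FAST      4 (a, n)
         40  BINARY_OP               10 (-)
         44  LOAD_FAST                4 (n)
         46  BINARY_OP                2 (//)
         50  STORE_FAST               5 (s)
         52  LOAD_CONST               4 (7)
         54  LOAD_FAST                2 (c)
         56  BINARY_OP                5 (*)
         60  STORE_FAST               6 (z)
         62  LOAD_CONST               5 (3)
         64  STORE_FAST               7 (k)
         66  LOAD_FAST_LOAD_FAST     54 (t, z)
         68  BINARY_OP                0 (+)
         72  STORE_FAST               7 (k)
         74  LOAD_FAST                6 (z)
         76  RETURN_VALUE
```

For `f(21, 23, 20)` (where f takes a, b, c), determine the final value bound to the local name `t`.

0

LOAD_CONST → push 18. Stack: [18]
LOAD_FAST_LOAD_FAST c,b → push 20,23. Stack: [18, 20, 23]
BINARY_OP // → 20 // 23 = 0. Stack: [18, 0]
BINARY_OP * → 18 * 0 = 0. Stack: [0]
STORE_FAST t → t=0. Stack: []
LOAD_FAST a → push 21. Stack: [21]
LOAD_CONST → push 8. Stack: [21, 8]
BINARY_OP * → 21 * 8 = 168. Stack: [168]
LOAD_FAST a → push 21. Stack: [168, 21]
LOAD_CONST → push 12. Stack: [168, 21, 12]
BINARY_OP // → 21 // 12 = 1. Stack: [168, 1]
BINARY_OP - → 168 - 1 = 167. Stack: [167]
STORE_FAST n → n=167. Stack: []
LOAD_FAST_LOAD_FAST a,n → push 21,167. Stack: [21, 167]
BINARY_OP - → 21 - 167 = -146. Stack: [-146]
LOAD_FAST n → push 167. Stack: [-146, 167]
BINARY_OP // → -146 // 167 = -1. Stack: [-1]
STORE_FAST s → s=-1. Stack: []
LOAD_CONST → push 7. Stack: [7]
LOAD_FAST c → push 20. Stack: [7, 20]
BINARY_OP * → 7 * 20 = 140. Stack: [140]
STORE_FAST z → z=140. Stack: []
LOAD_CONST → push 3. Stack: [3]
STORE_FAST k → k=3. Stack: []
LOAD_FAST_LOAD_FAST t,z → push 0,140. Stack: [0, 140]
BINARY_OP + → 0 + 140 = 140. Stack: [140]
STORE_FAST k → k=140. Stack: []
LOAD_FAST z → push 140. Stack: [140]
RETURN_VALUE → return 140.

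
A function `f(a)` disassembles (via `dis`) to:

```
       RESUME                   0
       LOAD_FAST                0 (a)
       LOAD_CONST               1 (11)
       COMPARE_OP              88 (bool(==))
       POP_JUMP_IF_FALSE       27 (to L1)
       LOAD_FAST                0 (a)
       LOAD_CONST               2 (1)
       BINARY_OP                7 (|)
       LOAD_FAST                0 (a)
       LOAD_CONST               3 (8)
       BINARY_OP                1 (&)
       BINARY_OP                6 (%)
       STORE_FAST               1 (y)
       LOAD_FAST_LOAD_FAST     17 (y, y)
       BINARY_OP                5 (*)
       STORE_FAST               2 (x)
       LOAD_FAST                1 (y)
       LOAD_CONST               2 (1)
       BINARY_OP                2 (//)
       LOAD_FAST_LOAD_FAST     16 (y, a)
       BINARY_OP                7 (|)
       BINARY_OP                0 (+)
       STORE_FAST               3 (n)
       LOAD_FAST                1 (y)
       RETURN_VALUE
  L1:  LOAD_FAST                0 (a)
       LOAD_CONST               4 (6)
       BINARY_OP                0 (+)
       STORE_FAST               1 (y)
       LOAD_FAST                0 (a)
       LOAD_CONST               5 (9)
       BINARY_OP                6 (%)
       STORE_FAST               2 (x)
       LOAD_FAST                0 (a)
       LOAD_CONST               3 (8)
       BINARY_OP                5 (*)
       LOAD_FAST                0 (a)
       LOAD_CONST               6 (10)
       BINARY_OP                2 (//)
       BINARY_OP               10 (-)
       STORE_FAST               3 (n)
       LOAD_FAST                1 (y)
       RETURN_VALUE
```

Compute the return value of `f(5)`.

LOAD_FAST a → push 5. Stack: [5]
LOAD_CONST → push 11. Stack: [5, 11]
COMPARE_OP bool(==) → 5 vs 11 = False. Stack: [False]
POP_JUMP_IF_FALSE → pop False; jump. Stack: []
LOAD_FAST a → push 5. Stack: [5]
LOAD_CONST → push 6. Stack: [5, 6]
BINARY_OP + → 5 + 6 = 11. Stack: [11]
STORE_FAST y → y=11. Stack: []
LOAD_FAST a → push 5. Stack: [5]
LOAD_CONST → push 9. Stack: [5, 9]
BINARY_OP % → 5 % 9 = 5. Stack: [5]
STORE_FAST x → x=5. Stack: []
LOAD_FAST a → push 5. Stack: [5]
LOAD_CONST → push 8. Stack: [5, 8]
BINARY_OP * → 5 * 8 = 40. Stack: [40]
LOAD_FAST a → push 5. Stack: [40, 5]
LOAD_CONST → push 10. Stack: [40, 5, 10]
BINARY_OP // → 5 // 10 = 0. Stack: [40, 0]
BINARY_OP - → 40 - 0 = 40. Stack: [40]
STORE_FAST n → n=40. Stack: []
LOAD_FAST y → push 11. Stack: [11]
RETURN_VALUE → return 11.

11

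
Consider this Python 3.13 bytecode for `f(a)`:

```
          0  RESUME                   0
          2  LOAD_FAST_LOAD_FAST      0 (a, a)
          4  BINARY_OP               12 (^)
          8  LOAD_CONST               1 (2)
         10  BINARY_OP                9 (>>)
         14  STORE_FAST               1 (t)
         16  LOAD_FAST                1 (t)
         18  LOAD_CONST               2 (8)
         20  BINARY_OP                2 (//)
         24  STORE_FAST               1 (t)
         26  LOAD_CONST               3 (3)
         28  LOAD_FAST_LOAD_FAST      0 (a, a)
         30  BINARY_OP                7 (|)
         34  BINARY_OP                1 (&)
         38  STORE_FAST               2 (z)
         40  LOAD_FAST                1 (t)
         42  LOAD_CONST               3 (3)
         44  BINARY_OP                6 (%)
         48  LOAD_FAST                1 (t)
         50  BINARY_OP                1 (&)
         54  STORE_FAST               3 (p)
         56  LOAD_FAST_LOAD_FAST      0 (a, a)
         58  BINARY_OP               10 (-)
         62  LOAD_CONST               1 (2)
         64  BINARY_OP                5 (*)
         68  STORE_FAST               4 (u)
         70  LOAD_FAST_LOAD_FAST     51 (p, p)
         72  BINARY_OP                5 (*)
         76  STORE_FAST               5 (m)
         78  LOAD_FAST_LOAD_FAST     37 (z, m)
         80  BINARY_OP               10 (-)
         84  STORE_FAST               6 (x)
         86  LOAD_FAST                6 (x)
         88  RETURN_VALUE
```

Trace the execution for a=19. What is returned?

3

LOAD_FAST_LOAD_FAST a,a → push 19,19. Stack: [19, 19]
BINARY_OP ^ → 19 ^ 19 = 0. Stack: [0]
LOAD_CONST → push 2. Stack: [0, 2]
BINARY_OP >> → 0 >> 2 = 0. Stack: [0]
STORE_FAST t → t=0. Stack: []
LOAD_FAST t → push 0. Stack: [0]
LOAD_CONST → push 8. Stack: [0, 8]
BINARY_OP // → 0 // 8 = 0. Stack: [0]
STORE_FAST t → t=0. Stack: []
LOAD_CONST → push 3. Stack: [3]
LOAD_FAST_LOAD_FAST a,a → push 19,19. Stack: [3, 19, 19]
BINARY_OP | → 19 | 19 = 19. Stack: [3, 19]
BINARY_OP & → 3 & 19 = 3. Stack: [3]
STORE_FAST z → z=3. Stack: []
LOAD_FAST t → push 0. Stack: [0]
LOAD_CONST → push 3. Stack: [0, 3]
BINARY_OP % → 0 % 3 = 0. Stack: [0]
LOAD_FAST t → push 0. Stack: [0, 0]
BINARY_OP & → 0 & 0 = 0. Stack: [0]
STORE_FAST p → p=0. Stack: []
LOAD_FAST_LOAD_FAST a,a → push 19,19. Stack: [19, 19]
BINARY_OP - → 19 - 19 = 0. Stack: [0]
LOAD_CONST → push 2. Stack: [0, 2]
BINARY_OP * → 0 * 2 = 0. Stack: [0]
STORE_FAST u → u=0. Stack: []
LOAD_FAST_LOAD_FAST p,p → push 0,0. Stack: [0, 0]
BINARY_OP * → 0 * 0 = 0. Stack: [0]
STORE_FAST m → m=0. Stack: []
LOAD_FAST_LOAD_FAST z,m → push 3,0. Stack: [3, 0]
BINARY_OP - → 3 - 0 = 3. Stack: [3]
STORE_FAST x → x=3. Stack: []
LOAD_FAST x → push 3. Stack: [3]
RETURN_VALUE → return 3.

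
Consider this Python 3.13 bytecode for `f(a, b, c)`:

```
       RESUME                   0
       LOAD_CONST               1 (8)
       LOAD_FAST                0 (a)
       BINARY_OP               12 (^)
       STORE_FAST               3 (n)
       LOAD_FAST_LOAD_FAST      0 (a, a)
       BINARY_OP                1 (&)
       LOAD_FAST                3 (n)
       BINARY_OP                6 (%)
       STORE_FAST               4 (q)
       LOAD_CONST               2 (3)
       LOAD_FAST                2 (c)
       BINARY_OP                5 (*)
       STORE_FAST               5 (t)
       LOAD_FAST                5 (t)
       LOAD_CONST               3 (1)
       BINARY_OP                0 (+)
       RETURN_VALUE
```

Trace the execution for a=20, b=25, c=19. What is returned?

LOAD_CONST → push 8. Stack: [8]
LOAD_FAST a → push 20. Stack: [8, 20]
BINARY_OP ^ → 8 ^ 20 = 28. Stack: [28]
STORE_FAST n → n=28. Stack: []
LOAD_FAST_LOAD_FAST a,a → push 20,20. Stack: [20, 20]
BINARY_OP & → 20 & 20 = 20. Stack: [20]
LOAD_FAST n → push 28. Stack: [20, 28]
BINARY_OP % → 20 % 28 = 20. Stack: [20]
STORE_FAST q → q=20. Stack: []
LOAD_CONST → push 3. Stack: [3]
LOAD_FAST c → push 19. Stack: [3, 19]
BINARY_OP * → 3 * 19 = 57. Stack: [57]
STORE_FAST t → t=57. Stack: []
LOAD_FAST t → push 57. Stack: [57]
LOAD_CONST → push 1. Stack: [57, 1]
BINARY_OP + → 57 + 1 = 58. Stack: [58]
RETURN_VALUE → return 58.

58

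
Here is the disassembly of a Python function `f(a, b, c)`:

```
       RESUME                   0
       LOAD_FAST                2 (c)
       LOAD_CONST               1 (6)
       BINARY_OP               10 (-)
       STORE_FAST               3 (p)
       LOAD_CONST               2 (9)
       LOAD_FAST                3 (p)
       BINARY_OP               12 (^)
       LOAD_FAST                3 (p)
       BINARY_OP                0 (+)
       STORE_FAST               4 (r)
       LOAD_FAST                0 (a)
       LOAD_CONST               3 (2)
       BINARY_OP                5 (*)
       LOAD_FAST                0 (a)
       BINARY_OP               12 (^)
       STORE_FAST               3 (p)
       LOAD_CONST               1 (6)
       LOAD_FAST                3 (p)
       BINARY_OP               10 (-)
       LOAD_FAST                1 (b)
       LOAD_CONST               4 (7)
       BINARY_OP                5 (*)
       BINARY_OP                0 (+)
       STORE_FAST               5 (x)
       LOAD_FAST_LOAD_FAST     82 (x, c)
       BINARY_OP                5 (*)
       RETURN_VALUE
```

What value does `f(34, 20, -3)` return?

LOAD_FAST c → push -3. Stack: [-3]
LOAD_CONST → push 6. Stack: [-3, 6]
BINARY_OP - → -3 - 6 = -9. Stack: [-9]
STORE_FAST p → p=-9. Stack: []
LOAD_CONST → push 9. Stack: [9]
LOAD_FAST p → push -9. Stack: [9, -9]
BINARY_OP ^ → 9 ^ -9 = -2. Stack: [-2]
LOAD_FAST p → push -9. Stack: [-2, -9]
BINARY_OP + → -2 + -9 = -11. Stack: [-11]
STORE_FAST r → r=-11. Stack: []
LOAD_FAST a → push 34. Stack: [34]
LOAD_CONST → push 2. Stack: [34, 2]
BINARY_OP * → 34 * 2 = 68. Stack: [68]
LOAD_FAST a → push 34. Stack: [68, 34]
BINARY_OP ^ → 68 ^ 34 = 102. Stack: [102]
STORE_FAST p → p=102. Stack: []
LOAD_CONST → push 6. Stack: [6]
LOAD_FAST p → push 102. Stack: [6, 102]
BINARY_OP - → 6 - 102 = -96. Stack: [-96]
LOAD_FAST b → push 20. Stack: [-96, 20]
LOAD_CONST → push 7. Stack: [-96, 20, 7]
BINARY_OP * → 20 * 7 = 140. Stack: [-96, 140]
BINARY_OP + → -96 + 140 = 44. Stack: [44]
STORE_FAST x → x=44. Stack: []
LOAD_FAST_LOAD_FAST x,c → push 44,-3. Stack: [44, -3]
BINARY_OP * → 44 * -3 = -132. Stack: [-132]
RETURN_VALUE → return -132.

-132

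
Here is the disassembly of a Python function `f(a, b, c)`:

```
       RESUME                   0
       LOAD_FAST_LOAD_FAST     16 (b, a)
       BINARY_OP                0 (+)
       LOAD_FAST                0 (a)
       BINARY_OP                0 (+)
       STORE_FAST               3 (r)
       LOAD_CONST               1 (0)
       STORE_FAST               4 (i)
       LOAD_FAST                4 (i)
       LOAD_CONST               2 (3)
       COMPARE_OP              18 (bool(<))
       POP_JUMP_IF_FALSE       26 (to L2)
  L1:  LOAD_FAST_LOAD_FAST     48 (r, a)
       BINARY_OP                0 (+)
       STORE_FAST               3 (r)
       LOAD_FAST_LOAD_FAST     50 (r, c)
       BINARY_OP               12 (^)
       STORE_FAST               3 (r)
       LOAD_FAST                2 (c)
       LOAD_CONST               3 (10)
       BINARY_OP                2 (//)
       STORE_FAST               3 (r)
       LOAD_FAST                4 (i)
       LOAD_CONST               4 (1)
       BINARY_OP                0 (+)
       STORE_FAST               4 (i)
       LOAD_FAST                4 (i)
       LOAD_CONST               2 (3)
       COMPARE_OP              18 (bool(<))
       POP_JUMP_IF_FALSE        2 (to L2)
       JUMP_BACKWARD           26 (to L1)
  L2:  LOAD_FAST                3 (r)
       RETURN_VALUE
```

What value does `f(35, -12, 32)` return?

3

LOAD_FAST_LOAD_FAST b,a → push -12,35
BINARY_OP + → -12 + 35 = 23
LOAD_FAST a → push 35
BINARY_OP + → 23 + 35 = 58
STORE_FAST r → r=58
LOAD_CONST → push 0
STORE_FAST i → i=0
LOAD_FAST i → push 0
LOAD_CONST → push 3
COMPARE_OP bool(<) → 0 vs 3 = True
POP_JUMP_IF_FALSE → pop True; no jump
LOAD_FAST_LOAD_FAST r,a → push 58,35
BINARY_OP + → 58 + 35 = 93
STORE_FAST r → r=93
LOAD_FAST_LOAD_FAST r,c → push 93,32
BINARY_OP ^ → 93 ^ 32 = 125
STORE_FAST r → r=125
LOAD_FAST c → push 32
LOAD_CONST → push 10
BINARY_OP // → 32 // 10 = 3
STORE_FAST r → r=3
LOAD_FAST i → push 0
LOAD_CONST → push 1
BINARY_OP + → 0 + 1 = 1
STORE_FAST i → i=1
LOAD_FAST i → push 1
LOAD_CONST → push 3
COMPARE_OP bool(<) → 1 vs 3 = True
POP_JUMP_IF_FALSE → pop True; no jump
LOAD_FAST_LOAD_FAST r,a → push 3,35
BINARY_OP + → 3 + 35 = 38
STORE_FAST r → r=38
LOAD_FAST_LOAD_FAST r,c → push 38,32
BINARY_OP ^ → 38 ^ 32 = 6
STORE_FAST r → r=6
LOAD_FAST c → push 32
LOAD_CONST → push 10
BINARY_OP // → 32 // 10 = 3
STORE_FAST r → r=3
LOAD_FAST i → push 1
LOAD_CONST → push 1
BINARY_OP + → 1 + 1 = 2
STORE_FAST i → i=2
LOAD_FAST i → push 2
LOAD_CONST → push 3
COMPARE_OP bool(<) → 2 vs 3 = True
POP_JUMP_IF_FALSE → pop True; no jump
LOAD_FAST_LOAD_FAST r,a → push 3,35
BINARY_OP + → 3 + 35 = 38
STORE_FAST r → r=38
LOAD_FAST_LOAD_FAST r,c → push 38,32
BINARY_OP ^ → 38 ^ 32 = 6
STORE_FAST r → r=6
LOAD_FAST c → push 32
LOAD_CONST → push 10
BINARY_OP // → 32 // 10 = 3
STORE_FAST r → r=3
LOAD_FAST i → push 2
LOAD_CONST → push 1
BINARY_OP + → 2 + 1 = 3
STORE_FAST i → i=3
LOAD_FAST i → push 3
LOAD_CONST → push 3
COMPARE_OP bool(<) → 3 vs 3 = False
POP_JUMP_IF_FALSE → pop False; jump
LOAD_FAST r → push 3
RETURN_VALUE → return 3.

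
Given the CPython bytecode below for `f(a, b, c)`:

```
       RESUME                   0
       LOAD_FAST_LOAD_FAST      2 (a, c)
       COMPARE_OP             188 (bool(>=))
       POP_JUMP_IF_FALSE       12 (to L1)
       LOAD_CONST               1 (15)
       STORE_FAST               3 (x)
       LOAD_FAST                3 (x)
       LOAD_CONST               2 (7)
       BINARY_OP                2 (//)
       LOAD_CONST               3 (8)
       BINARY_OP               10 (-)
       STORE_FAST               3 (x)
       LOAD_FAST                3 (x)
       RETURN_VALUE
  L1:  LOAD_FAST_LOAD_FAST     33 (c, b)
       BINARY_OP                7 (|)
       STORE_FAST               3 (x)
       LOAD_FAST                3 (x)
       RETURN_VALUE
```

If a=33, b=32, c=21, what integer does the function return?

LOAD_FAST_LOAD_FAST a,c → push 33,21. Stack: [33, 21]
COMPARE_OP bool(>=) → 33 vs 21 = True. Stack: [True]
POP_JUMP_IF_FALSE → pop True; no jump. Stack: []
LOAD_CONST → push 15. Stack: [15]
STORE_FAST x → x=15. Stack: []
LOAD_FAST x → push 15. Stack: [15]
LOAD_CONST → push 7. Stack: [15, 7]
BINARY_OP // → 15 // 7 = 2. Stack: [2]
LOAD_CONST → push 8. Stack: [2, 8]
BINARY_OP - → 2 - 8 = -6. Stack: [-6]
STORE_FAST x → x=-6. Stack: []
LOAD_FAST x → push -6. Stack: [-6]
RETURN_VALUE → return -6.

-6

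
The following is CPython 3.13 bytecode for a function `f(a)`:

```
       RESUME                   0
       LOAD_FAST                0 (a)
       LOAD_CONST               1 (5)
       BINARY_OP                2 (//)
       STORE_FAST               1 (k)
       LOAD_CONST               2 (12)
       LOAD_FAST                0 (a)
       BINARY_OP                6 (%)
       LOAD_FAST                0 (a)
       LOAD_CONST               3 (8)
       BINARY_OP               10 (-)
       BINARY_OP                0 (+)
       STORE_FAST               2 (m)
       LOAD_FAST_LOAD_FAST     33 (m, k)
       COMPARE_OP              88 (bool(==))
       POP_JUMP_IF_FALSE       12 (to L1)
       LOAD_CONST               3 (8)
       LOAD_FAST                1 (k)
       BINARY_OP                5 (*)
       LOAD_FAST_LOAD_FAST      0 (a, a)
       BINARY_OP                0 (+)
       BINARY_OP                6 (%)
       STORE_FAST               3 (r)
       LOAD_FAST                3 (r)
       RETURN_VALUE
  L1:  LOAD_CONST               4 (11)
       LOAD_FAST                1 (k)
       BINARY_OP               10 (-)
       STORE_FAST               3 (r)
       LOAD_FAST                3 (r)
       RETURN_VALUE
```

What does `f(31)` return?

LOAD_FAST a → push 31. Stack: [31]
LOAD_CONST → push 5. Stack: [31, 5]
BINARY_OP // → 31 // 5 = 6. Stack: [6]
STORE_FAST k → k=6. Stack: []
LOAD_CONST → push 12. Stack: [12]
LOAD_FAST a → push 31. Stack: [12, 31]
BINARY_OP % → 12 % 31 = 12. Stack: [12]
LOAD_FAST a → push 31. Stack: [12, 31]
LOAD_CONST → push 8. Stack: [12, 31, 8]
BINARY_OP - → 31 - 8 = 23. Stack: [12, 23]
BINARY_OP + → 12 + 23 = 35. Stack: [35]
STORE_FAST m → m=35. Stack: []
LOAD_FAST_LOAD_FAST m,k → push 35,6. Stack: [35, 6]
COMPARE_OP bool(==) → 35 vs 6 = False. Stack: [False]
POP_JUMP_IF_FALSE → pop False; jump. Stack: []
LOAD_CONST → push 11. Stack: [11]
LOAD_FAST k → push 6. Stack: [11, 6]
BINARY_OP - → 11 - 6 = 5. Stack: [5]
STORE_FAST r → r=5. Stack: []
LOAD_FAST r → push 5. Stack: [5]
RETURN_VALUE → return 5.

5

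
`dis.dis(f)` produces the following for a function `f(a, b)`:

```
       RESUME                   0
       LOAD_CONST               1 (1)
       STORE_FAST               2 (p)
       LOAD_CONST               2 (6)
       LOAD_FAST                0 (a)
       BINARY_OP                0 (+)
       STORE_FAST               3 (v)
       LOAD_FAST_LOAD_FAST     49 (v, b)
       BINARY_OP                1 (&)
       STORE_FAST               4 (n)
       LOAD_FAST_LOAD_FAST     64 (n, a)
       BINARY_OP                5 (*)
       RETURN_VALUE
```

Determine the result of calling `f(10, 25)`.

160

LOAD_CONST → push 1. Stack: [1]
STORE_FAST p → p=1. Stack: []
LOAD_CONST → push 6. Stack: [6]
LOAD_FAST a → push 10. Stack: [6, 10]
BINARY_OP + → 6 + 10 = 16. Stack: [16]
STORE_FAST v → v=16. Stack: []
LOAD_FAST_LOAD_FAST v,b → push 16,25. Stack: [16, 25]
BINARY_OP & → 16 & 25 = 16. Stack: [16]
STORE_FAST n → n=16. Stack: []
LOAD_FAST_LOAD_FAST n,a → push 16,10. Stack: [16, 10]
BINARY_OP * → 16 * 10 = 160. Stack: [160]
RETURN_VALUE → return 160.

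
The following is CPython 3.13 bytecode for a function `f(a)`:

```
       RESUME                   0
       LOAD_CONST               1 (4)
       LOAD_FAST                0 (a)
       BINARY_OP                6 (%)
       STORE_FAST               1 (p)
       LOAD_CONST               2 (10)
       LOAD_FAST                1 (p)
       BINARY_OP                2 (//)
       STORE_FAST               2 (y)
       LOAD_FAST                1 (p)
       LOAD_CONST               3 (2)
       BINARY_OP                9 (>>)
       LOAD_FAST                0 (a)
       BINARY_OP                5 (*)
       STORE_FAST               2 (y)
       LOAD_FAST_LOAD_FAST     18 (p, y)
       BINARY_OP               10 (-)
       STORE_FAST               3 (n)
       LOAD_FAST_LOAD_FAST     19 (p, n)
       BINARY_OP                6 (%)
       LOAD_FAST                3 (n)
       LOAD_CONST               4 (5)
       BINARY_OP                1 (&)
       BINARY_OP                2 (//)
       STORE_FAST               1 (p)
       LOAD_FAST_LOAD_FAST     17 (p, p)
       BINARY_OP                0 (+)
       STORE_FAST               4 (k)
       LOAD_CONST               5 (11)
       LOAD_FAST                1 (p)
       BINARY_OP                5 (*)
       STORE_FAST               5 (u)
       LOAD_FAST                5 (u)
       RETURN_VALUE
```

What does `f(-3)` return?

-22

LOAD_CONST → push 4. Stack: [4]
LOAD_FAST a → push -3. Stack: [4, -3]
BINARY_OP % → 4 % -3 = -2. Stack: [-2]
STORE_FAST p → p=-2. Stack: []
LOAD_CONST → push 10. Stack: [10]
LOAD_FAST p → push -2. Stack: [10, -2]
BINARY_OP // → 10 // -2 = -5. Stack: [-5]
STORE_FAST y → y=-5. Stack: []
LOAD_FAST p → push -2. Stack: [-2]
LOAD_CONST → push 2. Stack: [-2, 2]
BINARY_OP >> → -2 >> 2 = -1. Stack: [-1]
LOAD_FAST a → push -3. Stack: [-1, -3]
BINARY_OP * → -1 * -3 = 3. Stack: [3]
STORE_FAST y → y=3. Stack: []
LOAD_FAST_LOAD_FAST p,y → push -2,3. Stack: [-2, 3]
BINARY_OP - → -2 - 3 = -5. Stack: [-5]
STORE_FAST n → n=-5. Stack: []
LOAD_FAST_LOAD_FAST p,n → push -2,-5. Stack: [-2, -5]
BINARY_OP % → -2 % -5 = -2. Stack: [-2]
LOAD_FAST n → push -5. Stack: [-2, -5]
LOAD_CONST → push 5. Stack: [-2, -5, 5]
BINARY_OP & → -5 & 5 = 1. Stack: [-2, 1]
BINARY_OP // → -2 // 1 = -2. Stack: [-2]
STORE_FAST p → p=-2. Stack: []
LOAD_FAST_LOAD_FAST p,p → push -2,-2. Stack: [-2, -2]
BINARY_OP + → -2 + -2 = -4. Stack: [-4]
STORE_FAST k → k=-4. Stack: []
LOAD_CONST → push 11. Stack: [11]
LOAD_FAST p → push -2. Stack: [11, -2]
BINARY_OP * → 11 * -2 = -22. Stack: [-22]
STORE_FAST u → u=-22. Stack: []
LOAD_FAST u → push -22. Stack: [-22]
RETURN_VALUE → return -22.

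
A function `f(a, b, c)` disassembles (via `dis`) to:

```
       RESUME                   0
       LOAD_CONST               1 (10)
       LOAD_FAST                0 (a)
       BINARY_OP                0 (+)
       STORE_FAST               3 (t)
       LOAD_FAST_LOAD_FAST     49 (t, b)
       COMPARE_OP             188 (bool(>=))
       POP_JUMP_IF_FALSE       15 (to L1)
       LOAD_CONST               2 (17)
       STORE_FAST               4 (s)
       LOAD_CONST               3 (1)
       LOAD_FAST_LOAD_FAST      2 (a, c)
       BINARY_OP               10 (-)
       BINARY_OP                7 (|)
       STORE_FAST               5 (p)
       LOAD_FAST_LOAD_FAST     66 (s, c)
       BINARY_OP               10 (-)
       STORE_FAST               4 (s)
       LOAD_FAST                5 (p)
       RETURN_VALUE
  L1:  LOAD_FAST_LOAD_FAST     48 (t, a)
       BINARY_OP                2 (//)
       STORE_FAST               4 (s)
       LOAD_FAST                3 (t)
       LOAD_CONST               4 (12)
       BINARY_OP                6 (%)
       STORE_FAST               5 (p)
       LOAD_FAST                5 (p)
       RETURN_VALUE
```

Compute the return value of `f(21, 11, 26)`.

LOAD_CONST → push 10. Stack: [10]
LOAD_FAST a → push 21. Stack: [10, 21]
BINARY_OP + → 10 + 21 = 31. Stack: [31]
STORE_FAST t → t=31. Stack: []
LOAD_FAST_LOAD_FAST t,b → push 31,11. Stack: [31, 11]
COMPARE_OP bool(>=) → 31 vs 11 = True. Stack: [True]
POP_JUMP_IF_FALSE → pop True; no jump. Stack: []
LOAD_CONST → push 17. Stack: [17]
STORE_FAST s → s=17. Stack: []
LOAD_CONST → push 1. Stack: [1]
LOAD_FAST_LOAD_FAST a,c → push 21,26. Stack: [1, 21, 26]
BINARY_OP - → 21 - 26 = -5. Stack: [1, -5]
BINARY_OP | → 1 | -5 = -5. Stack: [-5]
STORE_FAST p → p=-5. Stack: []
LOAD_FAST_LOAD_FAST s,c → push 17,26. Stack: [17, 26]
BINARY_OP - → 17 - 26 = -9. Stack: [-9]
STORE_FAST s → s=-9. Stack: []
LOAD_FAST p → push -5. Stack: [-5]
RETURN_VALUE → return -5.

-5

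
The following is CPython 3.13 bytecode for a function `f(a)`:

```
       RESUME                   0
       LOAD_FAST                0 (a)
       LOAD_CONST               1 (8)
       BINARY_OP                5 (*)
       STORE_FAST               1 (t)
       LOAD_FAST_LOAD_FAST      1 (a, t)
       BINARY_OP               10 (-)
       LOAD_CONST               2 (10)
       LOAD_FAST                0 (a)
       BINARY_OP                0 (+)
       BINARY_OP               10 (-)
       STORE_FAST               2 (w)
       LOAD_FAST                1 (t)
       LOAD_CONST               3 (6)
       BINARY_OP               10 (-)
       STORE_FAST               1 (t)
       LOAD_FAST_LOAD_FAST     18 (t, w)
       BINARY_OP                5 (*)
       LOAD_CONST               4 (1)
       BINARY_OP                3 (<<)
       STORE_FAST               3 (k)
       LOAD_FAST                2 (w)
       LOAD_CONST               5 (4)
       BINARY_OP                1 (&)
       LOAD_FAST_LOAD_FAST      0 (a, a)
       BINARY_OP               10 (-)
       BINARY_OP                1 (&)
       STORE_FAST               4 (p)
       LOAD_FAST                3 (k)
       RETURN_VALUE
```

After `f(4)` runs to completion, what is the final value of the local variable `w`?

LOAD_FAST a → push 4. Stack: [4]
LOAD_CONST → push 8. Stack: [4, 8]
BINARY_OP * → 4 * 8 = 32. Stack: [32]
STORE_FAST t → t=32. Stack: []
LOAD_FAST_LOAD_FAST a,t → push 4,32. Stack: [4, 32]
BINARY_OP - → 4 - 32 = -28. Stack: [-28]
LOAD_CONST → push 10. Stack: [-28, 10]
LOAD_FAST a → push 4. Stack: [-28, 10, 4]
BINARY_OP + → 10 + 4 = 14. Stack: [-28, 14]
BINARY_OP - → -28 - 14 = -42. Stack: [-42]
STORE_FAST w → w=-42. Stack: []
LOAD_FAST t → push 32. Stack: [32]
LOAD_CONST → push 6. Stack: [32, 6]
BINARY_OP - → 32 - 6 = 26. Stack: [26]
STORE_FAST t → t=26. Stack: []
LOAD_FAST_LOAD_FAST t,w → push 26,-42. Stack: [26, -42]
BINARY_OP * → 26 * -42 = -1092. Stack: [-1092]
LOAD_CONST → push 1. Stack: [-1092, 1]
BINARY_OP << → -1092 << 1 = -2184. Stack: [-2184]
STORE_FAST k → k=-2184. Stack: []
LOAD_FAST w → push -42. Stack: [-42]
LOAD_CONST → push 4. Stack: [-42, 4]
BINARY_OP & → -42 & 4 = 4. Stack: [4]
LOAD_FAST_LOAD_FAST a,a → push 4,4. Stack: [4, 4, 4]
BINARY_OP - → 4 - 4 = 0. Stack: [4, 0]
BINARY_OP & → 4 & 0 = 0. Stack: [0]
STORE_FAST p → p=0. Stack: []
LOAD_FAST k → push -2184. Stack: [-2184]
RETURN_VALUE → return -2184.

-42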